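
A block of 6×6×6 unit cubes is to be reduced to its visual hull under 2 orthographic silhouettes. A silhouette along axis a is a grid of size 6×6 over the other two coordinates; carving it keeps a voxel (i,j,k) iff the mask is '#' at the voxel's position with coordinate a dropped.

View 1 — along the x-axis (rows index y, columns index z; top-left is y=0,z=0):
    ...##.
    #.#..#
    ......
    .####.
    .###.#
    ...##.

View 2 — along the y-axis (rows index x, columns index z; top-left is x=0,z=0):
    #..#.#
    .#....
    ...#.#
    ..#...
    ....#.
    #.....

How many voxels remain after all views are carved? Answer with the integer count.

full grid |V| = 216
V1 x: intersect with YZ mask (15 set) -- 90 left
V2 y: intersect with XZ mask (9 set) -- 22 left

voxel count = 22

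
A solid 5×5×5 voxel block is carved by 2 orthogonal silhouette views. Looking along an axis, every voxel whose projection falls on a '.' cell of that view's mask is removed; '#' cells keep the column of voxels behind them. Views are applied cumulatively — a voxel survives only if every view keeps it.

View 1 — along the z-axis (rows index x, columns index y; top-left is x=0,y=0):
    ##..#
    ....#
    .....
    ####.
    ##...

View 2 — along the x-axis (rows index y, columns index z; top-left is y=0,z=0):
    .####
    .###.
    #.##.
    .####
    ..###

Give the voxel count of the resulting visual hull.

full grid |V| = 125
carve view 1 (along z, XY-mask fill 10/25): 50 voxels remain
carve view 2 (along x, YZ-mask fill 17/25): 34 voxels remain

remaining voxels: 34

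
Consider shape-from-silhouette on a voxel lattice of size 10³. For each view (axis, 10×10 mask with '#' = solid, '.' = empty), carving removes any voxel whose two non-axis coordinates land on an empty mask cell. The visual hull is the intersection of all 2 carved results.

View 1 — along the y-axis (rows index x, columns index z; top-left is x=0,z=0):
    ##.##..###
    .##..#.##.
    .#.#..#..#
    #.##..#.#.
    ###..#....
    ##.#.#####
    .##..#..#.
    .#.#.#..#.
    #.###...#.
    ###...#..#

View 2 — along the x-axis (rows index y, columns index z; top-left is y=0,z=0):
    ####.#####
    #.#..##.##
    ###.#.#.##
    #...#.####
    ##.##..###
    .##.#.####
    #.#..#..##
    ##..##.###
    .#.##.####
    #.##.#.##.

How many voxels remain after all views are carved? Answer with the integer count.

before carving: 1000 voxels (10×10×10)
step 1: project along y, AND mask (51/100) → |grid| = 510
step 2: project along x, AND mask (67/100) → |grid| = 344

344 voxels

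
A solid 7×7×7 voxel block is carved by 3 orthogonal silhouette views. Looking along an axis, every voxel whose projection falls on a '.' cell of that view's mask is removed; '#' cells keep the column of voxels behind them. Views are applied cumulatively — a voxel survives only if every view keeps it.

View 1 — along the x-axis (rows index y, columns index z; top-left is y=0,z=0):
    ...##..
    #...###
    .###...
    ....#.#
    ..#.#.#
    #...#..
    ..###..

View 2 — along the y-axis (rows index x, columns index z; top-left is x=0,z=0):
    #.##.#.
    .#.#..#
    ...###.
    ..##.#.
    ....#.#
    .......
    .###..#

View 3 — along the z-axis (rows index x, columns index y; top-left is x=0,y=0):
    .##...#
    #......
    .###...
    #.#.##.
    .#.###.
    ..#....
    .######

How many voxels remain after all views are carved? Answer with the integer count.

before carving: 343 voxels (7×7×7)
carve view 1 (along x, YZ-mask fill 19/49): 133 voxels remain
carve view 2 (along y, XZ-mask fill 19/49): 52 voxels remain
carve view 3 (along z, XY-mask fill 22/49): 31 voxels remain

remaining voxels: 31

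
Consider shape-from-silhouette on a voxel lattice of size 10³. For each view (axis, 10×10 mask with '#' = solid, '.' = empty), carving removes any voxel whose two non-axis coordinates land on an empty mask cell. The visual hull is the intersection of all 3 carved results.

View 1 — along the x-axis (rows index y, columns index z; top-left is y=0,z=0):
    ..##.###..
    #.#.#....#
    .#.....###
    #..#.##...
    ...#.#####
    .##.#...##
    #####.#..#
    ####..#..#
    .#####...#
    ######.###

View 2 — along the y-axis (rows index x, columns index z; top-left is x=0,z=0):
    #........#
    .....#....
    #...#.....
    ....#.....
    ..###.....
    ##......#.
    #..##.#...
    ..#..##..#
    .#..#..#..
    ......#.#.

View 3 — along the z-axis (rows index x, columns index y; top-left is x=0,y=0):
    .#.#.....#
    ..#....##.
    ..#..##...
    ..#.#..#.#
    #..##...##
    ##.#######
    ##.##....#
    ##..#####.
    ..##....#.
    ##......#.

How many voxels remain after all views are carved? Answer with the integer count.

|visual hull| = 69

start: 10×10×10 = 1000 voxels
step 1: project along x, AND mask (56/100) → |grid| = 560
step 2: project along y, AND mask (25/100) → |grid| = 138
step 3: project along z, AND mask (45/100) → |grid| = 69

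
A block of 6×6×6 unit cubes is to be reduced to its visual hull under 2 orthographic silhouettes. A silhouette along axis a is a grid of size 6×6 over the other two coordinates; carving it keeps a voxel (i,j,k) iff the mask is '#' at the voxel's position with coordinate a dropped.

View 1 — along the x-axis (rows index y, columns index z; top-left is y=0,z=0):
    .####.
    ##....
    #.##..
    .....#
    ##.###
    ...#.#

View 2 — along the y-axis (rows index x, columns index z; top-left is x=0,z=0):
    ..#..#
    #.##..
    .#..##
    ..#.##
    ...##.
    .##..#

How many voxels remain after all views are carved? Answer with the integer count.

full grid |V| = 216
step 1: project along x, AND mask (17/36) → |grid| = 102
step 2: project along y, AND mask (16/36) → |grid| = 43

remaining voxels: 43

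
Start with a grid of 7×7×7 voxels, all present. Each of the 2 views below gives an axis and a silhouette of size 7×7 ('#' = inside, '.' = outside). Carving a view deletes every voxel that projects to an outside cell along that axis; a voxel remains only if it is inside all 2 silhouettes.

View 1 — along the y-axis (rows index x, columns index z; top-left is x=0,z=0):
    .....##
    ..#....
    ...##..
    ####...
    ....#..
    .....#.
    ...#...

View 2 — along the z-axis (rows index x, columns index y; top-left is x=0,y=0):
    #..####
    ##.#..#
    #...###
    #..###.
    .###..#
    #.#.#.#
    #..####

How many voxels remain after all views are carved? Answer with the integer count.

remaining voxels: 51

start: 7×7×7 = 343 voxels
after view 1 [y-axis, 12 of 49 cells solid] → remaining = 84
after view 2 [z-axis, 30 of 49 cells solid] → remaining = 51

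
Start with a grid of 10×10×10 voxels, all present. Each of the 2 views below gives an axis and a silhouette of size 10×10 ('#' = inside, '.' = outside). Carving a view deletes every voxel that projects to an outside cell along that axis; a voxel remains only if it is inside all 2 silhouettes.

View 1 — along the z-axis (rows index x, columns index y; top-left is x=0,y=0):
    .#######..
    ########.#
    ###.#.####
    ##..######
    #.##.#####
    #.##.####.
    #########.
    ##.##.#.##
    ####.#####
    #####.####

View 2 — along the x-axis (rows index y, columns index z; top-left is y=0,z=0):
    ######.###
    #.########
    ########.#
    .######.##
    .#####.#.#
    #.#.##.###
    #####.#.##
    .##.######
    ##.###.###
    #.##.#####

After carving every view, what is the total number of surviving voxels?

|visual hull| = 659

start: 10×10×10 = 1000 voxels
carve view 1 (along z, XY-mask fill 81/100): 810 voxels remain
carve view 2 (along x, YZ-mask fill 81/100): 659 voxels remain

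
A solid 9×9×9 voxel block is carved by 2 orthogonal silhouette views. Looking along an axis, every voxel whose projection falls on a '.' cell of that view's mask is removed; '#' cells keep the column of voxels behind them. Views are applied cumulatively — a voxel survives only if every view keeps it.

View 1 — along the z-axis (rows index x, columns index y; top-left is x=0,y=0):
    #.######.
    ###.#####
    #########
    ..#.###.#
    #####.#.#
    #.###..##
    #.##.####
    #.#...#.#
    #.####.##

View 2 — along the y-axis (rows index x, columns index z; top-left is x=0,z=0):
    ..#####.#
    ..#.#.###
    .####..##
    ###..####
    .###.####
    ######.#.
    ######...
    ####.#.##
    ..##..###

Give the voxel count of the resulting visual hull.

before carving: 729 voxels (9×9×9)
V1 z: intersect with XY mask (60 set) -- 540 left
V2 y: intersect with XZ mask (56 set) -- 367 left

remaining voxels: 367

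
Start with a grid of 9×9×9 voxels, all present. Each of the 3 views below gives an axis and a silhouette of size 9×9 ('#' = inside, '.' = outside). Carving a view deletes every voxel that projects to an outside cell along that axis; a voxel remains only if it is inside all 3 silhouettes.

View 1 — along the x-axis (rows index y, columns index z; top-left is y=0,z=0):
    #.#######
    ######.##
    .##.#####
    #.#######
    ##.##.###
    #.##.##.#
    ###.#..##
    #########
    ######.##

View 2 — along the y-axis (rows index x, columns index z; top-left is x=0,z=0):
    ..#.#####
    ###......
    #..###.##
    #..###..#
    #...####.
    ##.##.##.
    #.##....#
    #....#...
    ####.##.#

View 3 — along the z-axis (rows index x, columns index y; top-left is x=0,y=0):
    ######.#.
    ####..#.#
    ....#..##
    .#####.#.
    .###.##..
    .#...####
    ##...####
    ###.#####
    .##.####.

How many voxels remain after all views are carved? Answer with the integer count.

remaining voxels: 206

before carving: 729 voxels (9×9×9)
step 1: project along x, AND mask (67/81) → |grid| = 603
step 2: project along y, AND mask (44/81) → |grid| = 332
step 3: project along z, AND mask (52/81) → |grid| = 206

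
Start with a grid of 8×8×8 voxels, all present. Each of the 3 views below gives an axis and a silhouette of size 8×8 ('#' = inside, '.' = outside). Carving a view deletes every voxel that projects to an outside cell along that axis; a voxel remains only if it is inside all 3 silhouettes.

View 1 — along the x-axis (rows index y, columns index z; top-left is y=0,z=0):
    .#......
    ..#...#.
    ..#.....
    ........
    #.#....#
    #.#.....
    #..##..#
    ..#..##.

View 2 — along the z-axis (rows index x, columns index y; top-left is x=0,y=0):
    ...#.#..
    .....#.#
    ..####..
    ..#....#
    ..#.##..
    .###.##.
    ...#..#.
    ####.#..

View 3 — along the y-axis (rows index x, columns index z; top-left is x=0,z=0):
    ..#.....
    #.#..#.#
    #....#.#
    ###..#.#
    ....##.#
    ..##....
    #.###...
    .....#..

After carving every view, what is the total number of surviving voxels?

before carving: 512 voxels (8×8×8)
  1. axis=0 (YZ plane), |mask|=16  ⇒  voxels=128
  2. axis=2 (XY plane), |mask|=25  ⇒  voxels=42
  3. axis=1 (XZ plane), |mask|=23  ⇒  voxels=19

19 voxels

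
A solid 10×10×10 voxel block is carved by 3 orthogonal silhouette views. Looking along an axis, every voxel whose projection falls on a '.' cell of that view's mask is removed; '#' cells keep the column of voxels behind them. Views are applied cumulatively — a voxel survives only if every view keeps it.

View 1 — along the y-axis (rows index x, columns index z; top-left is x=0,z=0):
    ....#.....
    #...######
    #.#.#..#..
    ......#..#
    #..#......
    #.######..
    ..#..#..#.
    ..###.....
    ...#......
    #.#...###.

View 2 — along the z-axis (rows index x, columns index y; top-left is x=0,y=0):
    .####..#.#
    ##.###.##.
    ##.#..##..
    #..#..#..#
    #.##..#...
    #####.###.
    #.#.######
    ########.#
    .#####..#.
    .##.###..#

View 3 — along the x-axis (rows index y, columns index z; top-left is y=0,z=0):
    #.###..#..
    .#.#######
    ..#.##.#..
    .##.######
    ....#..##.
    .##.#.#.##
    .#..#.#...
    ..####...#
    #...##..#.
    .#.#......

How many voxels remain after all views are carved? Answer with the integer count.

120 voxels

before carving: 1000 voxels (10×10×10)
after view 1 [y-axis, 35 of 100 cells solid] → remaining = 350
after view 2 [z-axis, 63 of 100 cells solid] → remaining = 234
after view 3 [x-axis, 48 of 100 cells solid] → remaining = 120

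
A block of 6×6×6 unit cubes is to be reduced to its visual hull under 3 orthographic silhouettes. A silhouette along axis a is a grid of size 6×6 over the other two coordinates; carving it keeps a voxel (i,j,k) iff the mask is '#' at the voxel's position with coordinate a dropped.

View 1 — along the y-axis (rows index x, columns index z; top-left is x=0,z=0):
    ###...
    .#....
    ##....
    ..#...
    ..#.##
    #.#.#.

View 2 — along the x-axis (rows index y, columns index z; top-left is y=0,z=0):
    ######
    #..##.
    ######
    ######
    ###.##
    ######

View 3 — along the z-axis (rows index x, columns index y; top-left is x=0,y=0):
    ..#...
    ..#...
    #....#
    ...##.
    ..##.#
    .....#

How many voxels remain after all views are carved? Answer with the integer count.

full grid |V| = 216
V1 y: intersect with XZ mask (13 set) -- 78 left
V2 x: intersect with YZ mask (32 set) -- 70 left
V3 z: intersect with XY mask (10 set) -- 22 left

22 voxels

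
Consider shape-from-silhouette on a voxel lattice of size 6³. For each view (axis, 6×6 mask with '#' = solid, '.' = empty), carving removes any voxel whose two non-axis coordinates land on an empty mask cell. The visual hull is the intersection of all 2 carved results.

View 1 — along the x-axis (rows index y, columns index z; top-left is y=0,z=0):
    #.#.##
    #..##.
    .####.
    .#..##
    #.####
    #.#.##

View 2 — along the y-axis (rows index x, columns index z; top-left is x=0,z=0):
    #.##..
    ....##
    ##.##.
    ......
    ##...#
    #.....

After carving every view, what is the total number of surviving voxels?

start: 6×6×6 = 216 voxels
[1] x-view keeps 23 columns → grid now 138
[2] y-view keeps 13 columns → grid now 50

50 voxels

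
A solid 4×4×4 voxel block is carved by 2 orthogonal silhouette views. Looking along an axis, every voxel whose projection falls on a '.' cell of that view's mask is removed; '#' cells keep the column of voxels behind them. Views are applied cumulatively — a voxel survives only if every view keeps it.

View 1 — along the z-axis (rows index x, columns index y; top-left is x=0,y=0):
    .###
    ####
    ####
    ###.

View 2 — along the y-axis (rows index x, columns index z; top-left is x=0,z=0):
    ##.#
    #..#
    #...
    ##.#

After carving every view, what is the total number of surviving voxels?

start: 4×4×4 = 64 voxels
[1] z-view keeps 14 columns → grid now 56
[2] y-view keeps 9 columns → grid now 30

|visual hull| = 30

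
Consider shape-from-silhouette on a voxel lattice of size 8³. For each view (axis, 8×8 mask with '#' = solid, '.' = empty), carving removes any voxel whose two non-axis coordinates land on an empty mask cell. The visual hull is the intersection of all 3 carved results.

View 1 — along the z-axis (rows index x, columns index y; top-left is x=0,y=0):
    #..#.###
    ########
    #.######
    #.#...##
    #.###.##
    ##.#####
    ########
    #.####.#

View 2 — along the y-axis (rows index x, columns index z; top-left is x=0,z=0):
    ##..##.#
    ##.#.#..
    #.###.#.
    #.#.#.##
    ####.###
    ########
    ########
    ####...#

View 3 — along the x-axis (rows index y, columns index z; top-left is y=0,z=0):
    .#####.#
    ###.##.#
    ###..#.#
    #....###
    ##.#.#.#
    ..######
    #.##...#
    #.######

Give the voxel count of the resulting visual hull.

remaining voxels: 204

start: 8×8×8 = 512 voxels
V1 z: intersect with XY mask (51 set) -- 408 left
V2 y: intersect with XZ mask (47 set) -- 304 left
V3 x: intersect with YZ mask (43 set) -- 204 left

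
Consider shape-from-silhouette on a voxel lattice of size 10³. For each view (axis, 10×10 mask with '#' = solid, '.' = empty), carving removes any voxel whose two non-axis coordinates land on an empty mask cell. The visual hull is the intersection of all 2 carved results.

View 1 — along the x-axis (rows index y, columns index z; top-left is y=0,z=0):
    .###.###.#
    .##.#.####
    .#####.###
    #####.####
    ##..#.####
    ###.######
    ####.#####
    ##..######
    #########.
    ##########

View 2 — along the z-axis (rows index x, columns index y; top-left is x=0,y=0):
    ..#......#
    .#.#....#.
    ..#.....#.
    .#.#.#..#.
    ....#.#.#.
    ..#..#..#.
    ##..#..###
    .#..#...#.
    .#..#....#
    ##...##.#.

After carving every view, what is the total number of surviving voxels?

voxel count = 281

start: 10×10×10 = 1000 voxels
[1] x-view keeps 83 columns → grid now 830
[2] z-view keeps 34 columns → grid now 281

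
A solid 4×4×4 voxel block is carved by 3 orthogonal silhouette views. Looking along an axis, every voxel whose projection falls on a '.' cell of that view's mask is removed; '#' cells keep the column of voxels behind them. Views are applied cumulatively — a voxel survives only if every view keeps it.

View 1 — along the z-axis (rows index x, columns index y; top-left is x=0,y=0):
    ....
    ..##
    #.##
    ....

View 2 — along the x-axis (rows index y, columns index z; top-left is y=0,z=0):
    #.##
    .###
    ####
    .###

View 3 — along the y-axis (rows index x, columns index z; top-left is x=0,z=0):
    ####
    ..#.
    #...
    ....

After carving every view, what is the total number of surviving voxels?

initial block: 4^3 = 64
step 1: project along z, AND mask (5/16) → |grid| = 20
step 2: project along x, AND mask (13/16) → |grid| = 17
step 3: project along y, AND mask (6/16) → |grid| = 4

remaining voxels: 4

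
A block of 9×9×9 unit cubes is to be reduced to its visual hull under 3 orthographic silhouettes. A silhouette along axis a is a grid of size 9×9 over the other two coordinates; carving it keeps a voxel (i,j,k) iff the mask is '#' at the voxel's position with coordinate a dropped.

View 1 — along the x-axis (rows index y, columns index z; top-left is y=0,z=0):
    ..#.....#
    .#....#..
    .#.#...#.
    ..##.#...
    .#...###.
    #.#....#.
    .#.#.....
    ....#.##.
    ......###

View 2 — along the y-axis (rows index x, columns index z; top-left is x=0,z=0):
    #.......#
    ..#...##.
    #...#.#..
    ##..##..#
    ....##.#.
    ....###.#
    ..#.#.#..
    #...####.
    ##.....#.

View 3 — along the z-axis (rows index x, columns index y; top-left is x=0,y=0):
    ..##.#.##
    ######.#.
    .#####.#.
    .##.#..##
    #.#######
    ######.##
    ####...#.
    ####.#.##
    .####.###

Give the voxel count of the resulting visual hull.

initial block: 9^3 = 729
carve view 1 (along x, YZ-mask fill 25/81): 225 voxels remain
carve view 2 (along y, XZ-mask fill 31/81): 79 voxels remain
carve view 3 (along z, XY-mask fill 58/81): 63 voxels remain

remaining voxels: 63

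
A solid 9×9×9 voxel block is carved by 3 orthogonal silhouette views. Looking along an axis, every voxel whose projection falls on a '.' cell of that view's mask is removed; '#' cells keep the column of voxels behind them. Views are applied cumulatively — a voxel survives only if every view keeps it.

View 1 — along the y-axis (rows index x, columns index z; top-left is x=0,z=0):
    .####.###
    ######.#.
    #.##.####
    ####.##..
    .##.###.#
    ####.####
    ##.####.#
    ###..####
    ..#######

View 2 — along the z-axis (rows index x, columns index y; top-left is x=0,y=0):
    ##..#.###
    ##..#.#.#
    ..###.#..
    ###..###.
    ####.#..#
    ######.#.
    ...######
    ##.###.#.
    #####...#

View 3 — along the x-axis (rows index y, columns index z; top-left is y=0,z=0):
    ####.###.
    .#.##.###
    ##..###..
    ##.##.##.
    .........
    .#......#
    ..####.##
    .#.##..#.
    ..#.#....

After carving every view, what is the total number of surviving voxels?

|visual hull| = 167

start: 9×9×9 = 729 voxels
carve view 1 (along y, XZ-mask fill 62/81): 558 voxels remain
carve view 2 (along z, XY-mask fill 52/81): 359 voxels remain
carve view 3 (along x, YZ-mask fill 38/81): 167 voxels remain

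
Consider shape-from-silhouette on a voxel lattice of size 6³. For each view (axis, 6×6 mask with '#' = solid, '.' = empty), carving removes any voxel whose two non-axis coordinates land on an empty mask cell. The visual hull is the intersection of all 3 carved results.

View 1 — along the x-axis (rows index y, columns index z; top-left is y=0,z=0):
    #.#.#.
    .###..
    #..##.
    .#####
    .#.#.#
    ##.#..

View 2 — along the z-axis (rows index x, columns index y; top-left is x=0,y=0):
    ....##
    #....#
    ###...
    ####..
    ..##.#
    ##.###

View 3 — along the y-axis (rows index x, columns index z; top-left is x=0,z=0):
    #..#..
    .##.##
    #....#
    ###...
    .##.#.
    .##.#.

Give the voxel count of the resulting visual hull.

full grid |V| = 216
V1 x: intersect with YZ mask (20 set) -- 120 left
V2 z: intersect with XY mask (19 set) -- 63 left
V3 y: intersect with XZ mask (17 set) -- 29 left

|visual hull| = 29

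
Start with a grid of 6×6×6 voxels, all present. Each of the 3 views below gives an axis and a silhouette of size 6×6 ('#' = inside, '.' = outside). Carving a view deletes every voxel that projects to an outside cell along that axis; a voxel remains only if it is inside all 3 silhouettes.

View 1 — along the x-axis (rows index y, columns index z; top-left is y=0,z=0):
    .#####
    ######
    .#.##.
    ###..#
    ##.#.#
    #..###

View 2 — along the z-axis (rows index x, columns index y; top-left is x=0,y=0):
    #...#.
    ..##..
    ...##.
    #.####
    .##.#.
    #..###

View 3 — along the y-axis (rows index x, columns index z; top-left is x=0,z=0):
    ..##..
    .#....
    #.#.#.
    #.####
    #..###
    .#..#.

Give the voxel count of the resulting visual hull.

initial block: 6^3 = 216
  1. axis=0 (YZ plane), |mask|=26  ⇒  voxels=156
  2. axis=2 (XY plane), |mask|=18  ⇒  voxels=74
  3. axis=1 (XZ plane), |mask|=17  ⇒  voxels=38

remaining voxels: 38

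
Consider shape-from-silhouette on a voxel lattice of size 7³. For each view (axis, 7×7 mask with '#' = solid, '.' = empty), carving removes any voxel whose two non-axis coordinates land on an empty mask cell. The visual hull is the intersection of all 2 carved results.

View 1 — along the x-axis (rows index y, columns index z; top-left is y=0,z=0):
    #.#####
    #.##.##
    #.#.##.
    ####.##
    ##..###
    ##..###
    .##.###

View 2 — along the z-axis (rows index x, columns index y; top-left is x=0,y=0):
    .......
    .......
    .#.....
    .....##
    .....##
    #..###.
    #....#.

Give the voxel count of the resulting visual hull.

58 voxels

before carving: 343 voxels (7×7×7)
carve view 1 (along x, YZ-mask fill 36/49): 252 voxels remain
carve view 2 (along z, XY-mask fill 11/49): 58 voxels remain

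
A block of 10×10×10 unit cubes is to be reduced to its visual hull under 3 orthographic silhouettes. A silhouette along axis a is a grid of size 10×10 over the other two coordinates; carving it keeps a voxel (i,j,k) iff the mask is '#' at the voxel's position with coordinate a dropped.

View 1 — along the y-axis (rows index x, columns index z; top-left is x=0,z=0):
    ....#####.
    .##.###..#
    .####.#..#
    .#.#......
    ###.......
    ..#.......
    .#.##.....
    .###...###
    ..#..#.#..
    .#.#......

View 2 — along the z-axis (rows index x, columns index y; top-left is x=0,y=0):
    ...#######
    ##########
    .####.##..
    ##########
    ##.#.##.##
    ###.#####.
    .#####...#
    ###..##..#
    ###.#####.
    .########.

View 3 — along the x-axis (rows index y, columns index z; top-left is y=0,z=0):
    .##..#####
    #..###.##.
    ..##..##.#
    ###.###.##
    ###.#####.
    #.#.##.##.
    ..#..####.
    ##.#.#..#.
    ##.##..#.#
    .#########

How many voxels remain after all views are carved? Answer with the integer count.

voxel count = 173

before carving: 1000 voxels (10×10×10)
step 1: project along y, AND mask (37/100) → |grid| = 370
step 2: project along z, AND mask (76/100) → |grid| = 274
step 3: project along x, AND mask (65/100) → |grid| = 173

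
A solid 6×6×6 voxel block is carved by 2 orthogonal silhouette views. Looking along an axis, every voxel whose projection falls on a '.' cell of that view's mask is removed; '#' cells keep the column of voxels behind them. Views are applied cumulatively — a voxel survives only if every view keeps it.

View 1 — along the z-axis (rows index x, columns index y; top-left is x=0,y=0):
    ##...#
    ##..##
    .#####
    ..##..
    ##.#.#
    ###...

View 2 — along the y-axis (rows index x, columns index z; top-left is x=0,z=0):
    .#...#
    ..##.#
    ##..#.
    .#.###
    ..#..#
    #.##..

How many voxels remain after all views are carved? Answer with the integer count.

|visual hull| = 58

full grid |V| = 216
[1] z-view keeps 21 columns → grid now 126
[2] y-view keeps 17 columns → grid now 58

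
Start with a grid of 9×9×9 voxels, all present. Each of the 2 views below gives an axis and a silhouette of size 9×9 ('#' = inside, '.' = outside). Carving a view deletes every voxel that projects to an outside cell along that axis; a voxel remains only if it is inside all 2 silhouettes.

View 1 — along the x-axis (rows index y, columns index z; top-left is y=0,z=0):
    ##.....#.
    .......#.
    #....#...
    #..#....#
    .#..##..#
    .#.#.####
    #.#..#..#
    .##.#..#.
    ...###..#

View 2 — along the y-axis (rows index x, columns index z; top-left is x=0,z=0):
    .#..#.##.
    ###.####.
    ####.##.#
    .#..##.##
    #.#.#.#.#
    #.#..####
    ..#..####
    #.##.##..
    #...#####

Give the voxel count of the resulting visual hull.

|visual hull| = 170

initial block: 9^3 = 729
[1] x-view keeps 31 columns → grid now 279
[2] y-view keeps 50 columns → grid now 170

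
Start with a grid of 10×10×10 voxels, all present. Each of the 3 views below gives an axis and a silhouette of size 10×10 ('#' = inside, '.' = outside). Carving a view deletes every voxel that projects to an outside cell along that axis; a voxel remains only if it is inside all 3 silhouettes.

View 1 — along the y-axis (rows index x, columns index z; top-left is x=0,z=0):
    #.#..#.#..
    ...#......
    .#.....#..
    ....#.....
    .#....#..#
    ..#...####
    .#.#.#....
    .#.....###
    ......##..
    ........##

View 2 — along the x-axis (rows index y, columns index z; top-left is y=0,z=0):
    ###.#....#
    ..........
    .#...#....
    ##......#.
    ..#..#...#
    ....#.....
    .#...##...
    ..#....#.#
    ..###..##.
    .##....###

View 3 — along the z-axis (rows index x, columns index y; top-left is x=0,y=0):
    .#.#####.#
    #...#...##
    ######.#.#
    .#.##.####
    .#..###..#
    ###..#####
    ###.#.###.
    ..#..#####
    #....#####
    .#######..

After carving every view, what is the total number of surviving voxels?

before carving: 1000 voxels (10×10×10)
  1. axis=1 (XZ plane), |mask|=27  ⇒  voxels=270
  2. axis=0 (YZ plane), |mask|=30  ⇒  voxels=86
  3. axis=2 (XY plane), |mask|=65  ⇒  voxels=58

remaining voxels: 58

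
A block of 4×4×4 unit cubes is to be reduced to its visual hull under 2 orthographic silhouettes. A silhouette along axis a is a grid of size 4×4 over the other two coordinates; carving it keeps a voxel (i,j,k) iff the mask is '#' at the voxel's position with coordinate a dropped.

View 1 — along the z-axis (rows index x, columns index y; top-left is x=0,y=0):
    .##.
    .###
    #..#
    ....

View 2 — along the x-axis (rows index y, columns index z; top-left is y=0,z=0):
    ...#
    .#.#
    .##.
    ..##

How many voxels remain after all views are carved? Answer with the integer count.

initial block: 4^3 = 64
  1. axis=2 (XY plane), |mask|=7  ⇒  voxels=28
  2. axis=0 (YZ plane), |mask|=7  ⇒  voxels=13

voxel count = 13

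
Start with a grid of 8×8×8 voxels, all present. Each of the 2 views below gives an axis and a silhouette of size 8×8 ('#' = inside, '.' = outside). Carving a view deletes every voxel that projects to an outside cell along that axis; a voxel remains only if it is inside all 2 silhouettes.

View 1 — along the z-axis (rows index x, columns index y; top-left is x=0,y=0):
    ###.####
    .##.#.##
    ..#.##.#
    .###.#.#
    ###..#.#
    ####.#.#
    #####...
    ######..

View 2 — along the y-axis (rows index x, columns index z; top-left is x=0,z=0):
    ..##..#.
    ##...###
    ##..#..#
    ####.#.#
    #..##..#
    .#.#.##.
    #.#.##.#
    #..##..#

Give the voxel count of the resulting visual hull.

initial block: 8^3 = 512
after view 1 [z-axis, 43 of 64 cells solid] → remaining = 344
after view 2 [y-axis, 35 of 64 cells solid] → remaining = 185

remaining voxels: 185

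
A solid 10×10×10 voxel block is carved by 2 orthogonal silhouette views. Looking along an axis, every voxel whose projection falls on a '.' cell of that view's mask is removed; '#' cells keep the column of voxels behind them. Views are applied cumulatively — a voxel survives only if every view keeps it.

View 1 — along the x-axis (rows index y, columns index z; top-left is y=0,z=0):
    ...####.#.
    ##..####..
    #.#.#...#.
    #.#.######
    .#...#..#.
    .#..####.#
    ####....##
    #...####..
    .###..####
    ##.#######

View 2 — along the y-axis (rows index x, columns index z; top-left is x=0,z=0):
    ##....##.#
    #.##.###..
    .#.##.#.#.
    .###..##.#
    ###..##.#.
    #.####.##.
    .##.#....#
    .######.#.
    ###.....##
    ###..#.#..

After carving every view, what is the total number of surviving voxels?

full grid |V| = 1000
carve view 1 (along x, YZ-mask fill 59/100): 590 voxels remain
carve view 2 (along y, XZ-mask fill 56/100): 326 voxels remain

voxel count = 326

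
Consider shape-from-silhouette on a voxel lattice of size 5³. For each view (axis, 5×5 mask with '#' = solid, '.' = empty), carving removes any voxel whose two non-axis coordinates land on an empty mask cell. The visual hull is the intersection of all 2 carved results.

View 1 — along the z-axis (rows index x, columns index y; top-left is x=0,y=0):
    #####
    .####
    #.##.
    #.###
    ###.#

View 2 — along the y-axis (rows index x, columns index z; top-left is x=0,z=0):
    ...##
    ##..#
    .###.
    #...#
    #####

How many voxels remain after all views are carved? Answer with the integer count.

remaining voxels: 59

full grid |V| = 125
  1. axis=2 (XY plane), |mask|=20  ⇒  voxels=100
  2. axis=1 (XZ plane), |mask|=15  ⇒  voxels=59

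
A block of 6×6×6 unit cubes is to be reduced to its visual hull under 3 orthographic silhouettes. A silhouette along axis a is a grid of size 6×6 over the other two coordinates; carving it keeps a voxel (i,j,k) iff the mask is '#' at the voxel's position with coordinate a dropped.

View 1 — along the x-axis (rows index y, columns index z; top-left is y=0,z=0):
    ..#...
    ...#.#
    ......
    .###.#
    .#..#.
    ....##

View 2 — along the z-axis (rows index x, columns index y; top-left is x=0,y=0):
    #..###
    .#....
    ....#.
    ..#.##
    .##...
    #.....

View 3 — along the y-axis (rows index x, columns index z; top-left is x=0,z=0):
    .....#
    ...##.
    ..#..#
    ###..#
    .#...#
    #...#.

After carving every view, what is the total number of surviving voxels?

initial block: 6^3 = 216
after view 1 [x-axis, 11 of 36 cells solid] → remaining = 66
after view 2 [z-axis, 12 of 36 cells solid] → remaining = 20
after view 3 [y-axis, 13 of 36 cells solid] → remaining = 6

6 voxels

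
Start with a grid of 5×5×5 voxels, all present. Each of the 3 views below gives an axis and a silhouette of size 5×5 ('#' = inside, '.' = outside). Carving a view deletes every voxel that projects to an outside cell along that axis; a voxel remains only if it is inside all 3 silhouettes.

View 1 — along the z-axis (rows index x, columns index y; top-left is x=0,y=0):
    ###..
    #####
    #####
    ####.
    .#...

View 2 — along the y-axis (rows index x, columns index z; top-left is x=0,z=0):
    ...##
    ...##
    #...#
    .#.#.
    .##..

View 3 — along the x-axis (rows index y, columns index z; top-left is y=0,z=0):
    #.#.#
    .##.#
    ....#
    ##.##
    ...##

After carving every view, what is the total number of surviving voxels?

22 voxels

start: 5×5×5 = 125 voxels
V1 z: intersect with XY mask (18 set) -- 90 left
V2 y: intersect with XZ mask (10 set) -- 36 left
V3 x: intersect with YZ mask (13 set) -- 22 left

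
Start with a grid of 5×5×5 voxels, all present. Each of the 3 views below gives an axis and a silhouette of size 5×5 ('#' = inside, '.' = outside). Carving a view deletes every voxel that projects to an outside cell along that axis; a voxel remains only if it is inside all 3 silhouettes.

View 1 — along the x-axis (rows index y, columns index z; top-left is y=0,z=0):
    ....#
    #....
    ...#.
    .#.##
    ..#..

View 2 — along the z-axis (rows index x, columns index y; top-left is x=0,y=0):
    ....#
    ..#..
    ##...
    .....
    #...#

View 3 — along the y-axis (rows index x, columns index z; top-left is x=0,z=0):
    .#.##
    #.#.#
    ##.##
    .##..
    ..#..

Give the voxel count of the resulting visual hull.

before carving: 125 voxels (5×5×5)
[1] x-view keeps 7 columns → grid now 35
[2] z-view keeps 6 columns → grid now 6
[3] y-view keeps 13 columns → grid now 3

voxel count = 3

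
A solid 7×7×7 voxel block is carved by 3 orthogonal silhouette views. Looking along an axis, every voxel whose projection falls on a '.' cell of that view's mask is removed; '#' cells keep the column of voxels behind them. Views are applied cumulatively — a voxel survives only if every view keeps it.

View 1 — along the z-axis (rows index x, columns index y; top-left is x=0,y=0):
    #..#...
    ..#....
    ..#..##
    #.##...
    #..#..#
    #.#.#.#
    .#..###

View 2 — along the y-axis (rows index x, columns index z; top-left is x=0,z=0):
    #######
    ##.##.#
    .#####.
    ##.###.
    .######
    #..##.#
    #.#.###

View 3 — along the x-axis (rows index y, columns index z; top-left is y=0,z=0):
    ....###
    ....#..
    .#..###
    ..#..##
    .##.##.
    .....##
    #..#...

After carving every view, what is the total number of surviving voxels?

41 voxels

before carving: 343 voxels (7×7×7)
after view 1 [z-axis, 20 of 49 cells solid] → remaining = 140
after view 2 [y-axis, 37 of 49 cells solid] → remaining = 103
after view 3 [x-axis, 19 of 49 cells solid] → remaining = 41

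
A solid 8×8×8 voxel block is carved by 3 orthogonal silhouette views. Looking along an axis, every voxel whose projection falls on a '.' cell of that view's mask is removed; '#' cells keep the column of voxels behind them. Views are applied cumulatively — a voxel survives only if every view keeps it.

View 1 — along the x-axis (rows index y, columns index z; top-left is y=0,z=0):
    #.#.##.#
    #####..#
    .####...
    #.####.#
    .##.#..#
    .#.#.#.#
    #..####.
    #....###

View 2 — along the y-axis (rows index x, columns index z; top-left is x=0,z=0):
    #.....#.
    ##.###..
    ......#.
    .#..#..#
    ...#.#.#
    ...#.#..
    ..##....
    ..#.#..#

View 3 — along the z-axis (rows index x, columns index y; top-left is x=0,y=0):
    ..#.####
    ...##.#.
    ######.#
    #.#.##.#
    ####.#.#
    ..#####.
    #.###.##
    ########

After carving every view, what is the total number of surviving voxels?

start: 8×8×8 = 512 voxels
  1. axis=0 (YZ plane), |mask|=38  ⇒  voxels=304
  2. axis=1 (XZ plane), |mask|=21  ⇒  voxels=103
  3. axis=2 (XY plane), |mask|=45  ⇒  voxels=69

remaining voxels: 69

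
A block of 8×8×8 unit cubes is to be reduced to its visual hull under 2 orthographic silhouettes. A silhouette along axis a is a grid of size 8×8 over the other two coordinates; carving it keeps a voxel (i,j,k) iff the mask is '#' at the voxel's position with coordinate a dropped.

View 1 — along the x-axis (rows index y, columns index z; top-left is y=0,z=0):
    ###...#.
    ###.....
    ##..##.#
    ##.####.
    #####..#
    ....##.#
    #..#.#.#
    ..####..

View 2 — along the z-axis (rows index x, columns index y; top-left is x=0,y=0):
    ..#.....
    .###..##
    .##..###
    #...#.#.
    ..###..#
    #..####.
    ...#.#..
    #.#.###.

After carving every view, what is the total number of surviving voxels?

voxel count = 135

initial block: 8^3 = 512
V1 x: intersect with YZ mask (35 set) -- 280 left
V2 z: intersect with XY mask (30 set) -- 135 left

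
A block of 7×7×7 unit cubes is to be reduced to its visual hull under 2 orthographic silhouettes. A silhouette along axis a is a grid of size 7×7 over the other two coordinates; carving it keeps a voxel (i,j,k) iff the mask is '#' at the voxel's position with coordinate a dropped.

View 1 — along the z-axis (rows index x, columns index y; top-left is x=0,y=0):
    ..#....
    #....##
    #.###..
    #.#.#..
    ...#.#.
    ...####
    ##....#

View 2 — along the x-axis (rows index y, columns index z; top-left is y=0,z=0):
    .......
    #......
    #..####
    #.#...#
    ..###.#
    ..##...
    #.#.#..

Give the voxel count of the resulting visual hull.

initial block: 7^3 = 343
step 1: project along z, AND mask (20/49) → |grid| = 140
step 2: project along x, AND mask (18/49) → |grid| = 52

voxel count = 52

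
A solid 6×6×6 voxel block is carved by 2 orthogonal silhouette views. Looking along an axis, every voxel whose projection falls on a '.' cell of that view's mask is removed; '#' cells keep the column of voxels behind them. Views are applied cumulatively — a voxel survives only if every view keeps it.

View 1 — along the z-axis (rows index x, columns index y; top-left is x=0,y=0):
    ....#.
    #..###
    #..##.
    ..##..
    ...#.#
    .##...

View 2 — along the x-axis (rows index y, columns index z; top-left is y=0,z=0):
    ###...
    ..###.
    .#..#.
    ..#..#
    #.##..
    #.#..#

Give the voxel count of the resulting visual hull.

start: 6×6×6 = 216 voxels
step 1: project along z, AND mask (14/36) → |grid| = 84
step 2: project along x, AND mask (16/36) → |grid| = 36

36 voxels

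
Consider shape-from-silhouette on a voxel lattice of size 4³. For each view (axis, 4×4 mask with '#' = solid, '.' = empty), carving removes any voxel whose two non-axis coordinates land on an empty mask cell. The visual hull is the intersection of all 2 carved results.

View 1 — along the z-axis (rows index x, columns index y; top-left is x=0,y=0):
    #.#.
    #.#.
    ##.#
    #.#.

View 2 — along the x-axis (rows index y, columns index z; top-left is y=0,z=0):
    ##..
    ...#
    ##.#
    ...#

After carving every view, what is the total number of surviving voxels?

start: 4×4×4 = 64 voxels
carve view 1 (along z, XY-mask fill 9/16): 36 voxels remain
carve view 2 (along x, YZ-mask fill 7/16): 19 voxels remain

|visual hull| = 19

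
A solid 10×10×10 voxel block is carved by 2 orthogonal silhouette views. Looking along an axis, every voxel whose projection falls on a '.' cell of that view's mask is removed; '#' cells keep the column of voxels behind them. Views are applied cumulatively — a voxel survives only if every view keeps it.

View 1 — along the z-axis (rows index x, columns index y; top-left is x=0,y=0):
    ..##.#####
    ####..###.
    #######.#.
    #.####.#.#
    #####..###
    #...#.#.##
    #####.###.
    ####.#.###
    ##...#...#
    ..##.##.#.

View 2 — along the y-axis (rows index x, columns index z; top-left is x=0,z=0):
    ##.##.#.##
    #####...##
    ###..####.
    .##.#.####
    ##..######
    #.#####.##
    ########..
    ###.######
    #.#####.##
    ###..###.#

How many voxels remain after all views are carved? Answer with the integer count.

initial block: 10^3 = 1000
[1] z-view keeps 67 columns → grid now 670
[2] y-view keeps 76 columns → grid now 510

remaining voxels: 510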